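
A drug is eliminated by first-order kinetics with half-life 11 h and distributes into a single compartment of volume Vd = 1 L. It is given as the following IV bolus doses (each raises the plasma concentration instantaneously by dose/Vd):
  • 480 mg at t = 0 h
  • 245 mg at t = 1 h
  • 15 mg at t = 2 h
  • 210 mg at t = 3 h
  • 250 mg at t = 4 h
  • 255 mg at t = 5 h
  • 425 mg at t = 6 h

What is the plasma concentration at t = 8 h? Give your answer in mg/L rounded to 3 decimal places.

k = ln 2 / 11 = 0.06301 per h
Dose 1 (480 mg at t=0 h): 480·exp(−0.06301·8) = 289.941 mg/L
Dose 2 (245 mg at t=1 h): 245·exp(−0.06301·7) = 157.616 mg/L
Dose 3 (15 mg at t=2 h): 15·exp(−0.06301·6) = 10.278 mg/L
Dose 4 (210 mg at t=3 h): 210·exp(−0.06301·5) = 153.245 mg/L
Dose 5 (250 mg at t=4 h): 250·exp(−0.06301·4) = 194.301 mg/L
Dose 6 (255 mg at t=5 h): 255·exp(−0.06301·3) = 211.077 mg/L
Dose 7 (425 mg at t=6 h): 425·exp(−0.06301·2) = 374.676 mg/L
C(8) = 289.941 + 157.616 + 10.278 + 153.245 + 194.301 + 211.077 + 374.676 = 1391.135 mg/L

1391.135 mg/L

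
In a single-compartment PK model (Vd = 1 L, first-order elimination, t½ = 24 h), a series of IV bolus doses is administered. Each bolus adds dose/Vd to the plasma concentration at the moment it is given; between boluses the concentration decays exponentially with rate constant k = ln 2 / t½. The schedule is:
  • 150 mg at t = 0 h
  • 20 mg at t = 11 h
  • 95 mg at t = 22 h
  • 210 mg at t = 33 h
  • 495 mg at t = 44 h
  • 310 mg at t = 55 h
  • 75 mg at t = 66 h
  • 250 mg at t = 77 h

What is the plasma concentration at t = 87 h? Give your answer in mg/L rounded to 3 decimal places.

567.249 mg/L

k = ln 2 / 24 = 0.02888 per h
Dose 1 (150 mg at t=0 h): 150·exp(−0.02888·87) = 12.158 mg/L
Dose 2 (20 mg at t=11 h): 20·exp(−0.02888·76) = 2.227 mg/L
Dose 3 (95 mg at t=22 h): 95·exp(−0.02888·65) = 14.536 mg/L
Dose 4 (210 mg at t=33 h): 210·exp(−0.02888·54) = 44.147 mg/L
Dose 5 (495 mg at t=44 h): 495·exp(−0.02888·43) = 142.975 mg/L
Dose 6 (310 mg at t=55 h): 310·exp(−0.02888·32) = 123.024 mg/L
Dose 7 (75 mg at t=66 h): 75·exp(−0.02888·21) = 40.894 mg/L
Dose 8 (250 mg at t=77 h): 250·exp(−0.02888·10) = 187.288 mg/L
C(87) = 12.158 + 2.227 + 14.536 + 44.147 + 142.975 + 123.024 + 40.894 + 187.288 = 567.249 mg/L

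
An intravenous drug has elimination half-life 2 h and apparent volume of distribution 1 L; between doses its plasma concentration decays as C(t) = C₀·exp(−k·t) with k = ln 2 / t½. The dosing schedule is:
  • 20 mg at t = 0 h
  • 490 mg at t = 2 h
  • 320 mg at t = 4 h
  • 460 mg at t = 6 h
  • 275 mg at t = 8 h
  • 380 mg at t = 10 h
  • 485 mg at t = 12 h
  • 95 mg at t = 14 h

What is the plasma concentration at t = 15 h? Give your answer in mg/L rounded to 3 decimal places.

363.055 mg/L

k = ln 2 / 2 = 0.34657 per h
Dose 1 (20 mg at t=0 h): 20·exp(−0.34657·15) = 0.110 mg/L
Dose 2 (490 mg at t=2 h): 490·exp(−0.34657·13) = 5.414 mg/L
Dose 3 (320 mg at t=4 h): 320·exp(−0.34657·11) = 7.071 mg/L
Dose 4 (460 mg at t=6 h): 460·exp(−0.34657·9) = 20.329 mg/L
Dose 5 (275 mg at t=8 h): 275·exp(−0.34657·7) = 24.307 mg/L
Dose 6 (380 mg at t=10 h): 380·exp(−0.34657·5) = 67.175 mg/L
Dose 7 (485 mg at t=12 h): 485·exp(−0.34657·3) = 171.473 mg/L
Dose 8 (95 mg at t=14 h): 95·exp(−0.34657·1) = 67.175 mg/L
C(15) = 0.110 + 5.414 + 7.071 + 20.329 + 24.307 + 67.175 + 171.473 + 67.175 = 363.055 mg/L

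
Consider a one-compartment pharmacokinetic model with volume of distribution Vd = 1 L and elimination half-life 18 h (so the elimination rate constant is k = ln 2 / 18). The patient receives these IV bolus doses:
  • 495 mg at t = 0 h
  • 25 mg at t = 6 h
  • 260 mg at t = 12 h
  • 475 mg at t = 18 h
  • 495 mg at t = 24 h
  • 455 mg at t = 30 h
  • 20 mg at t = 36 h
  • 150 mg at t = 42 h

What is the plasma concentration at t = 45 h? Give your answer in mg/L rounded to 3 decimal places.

957.605 mg/L

k = ln 2 / 18 = 0.03851 per h
Dose 1 (495 mg at t=0 h): 495·exp(−0.03851·45) = 87.504 mg/L
Dose 2 (25 mg at t=6 h): 25·exp(−0.03851·39) = 5.568 mg/L
Dose 3 (260 mg at t=12 h): 260·exp(−0.03851·33) = 72.960 mg/L
Dose 4 (475 mg at t=18 h): 475·exp(−0.03851·27) = 167.938 mg/L
Dose 5 (495 mg at t=24 h): 495·exp(−0.03851·21) = 220.497 mg/L
Dose 6 (455 mg at t=30 h): 455·exp(−0.03851·15) = 255.360 mg/L
Dose 7 (20 mg at t=36 h): 20·exp(−0.03851·9) = 14.142 mg/L
Dose 8 (150 mg at t=42 h): 150·exp(−0.03851·3) = 133.635 mg/L
C(45) = 87.504 + 5.568 + 72.960 + 167.938 + 220.497 + 255.360 + 14.142 + 133.635 = 957.605 mg/L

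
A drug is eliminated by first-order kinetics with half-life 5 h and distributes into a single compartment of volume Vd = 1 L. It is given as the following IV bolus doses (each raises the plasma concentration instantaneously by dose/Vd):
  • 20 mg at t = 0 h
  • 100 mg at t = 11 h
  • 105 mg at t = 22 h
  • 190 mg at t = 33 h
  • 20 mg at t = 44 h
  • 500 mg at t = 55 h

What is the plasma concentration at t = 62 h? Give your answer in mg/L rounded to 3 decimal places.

195.023 mg/L

k = ln 2 / 5 = 0.13863 per h
Dose 1 (20 mg at t=0 h): 20·exp(−0.13863·62) = 0.004 mg/L
Dose 2 (100 mg at t=11 h): 100·exp(−0.13863·51) = 0.085 mg/L
Dose 3 (105 mg at t=22 h): 105·exp(−0.13863·40) = 0.410 mg/L
Dose 4 (190 mg at t=33 h): 190·exp(−0.13863·29) = 3.410 mg/L
Dose 5 (20 mg at t=44 h): 20·exp(−0.13863·18) = 1.649 mg/L
Dose 6 (500 mg at t=55 h): 500·exp(−0.13863·7) = 189.465 mg/L
C(62) = 0.004 + 0.085 + 0.410 + 3.410 + 1.649 + 189.465 = 195.023 mg/L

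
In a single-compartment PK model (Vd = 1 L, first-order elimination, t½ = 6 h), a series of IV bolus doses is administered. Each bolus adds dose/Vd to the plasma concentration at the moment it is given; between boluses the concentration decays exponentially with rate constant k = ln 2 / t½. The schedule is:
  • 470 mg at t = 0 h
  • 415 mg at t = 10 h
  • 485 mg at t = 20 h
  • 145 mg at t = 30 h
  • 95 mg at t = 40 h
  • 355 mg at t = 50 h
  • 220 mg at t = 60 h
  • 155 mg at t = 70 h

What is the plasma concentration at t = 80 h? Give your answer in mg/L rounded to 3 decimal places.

k = ln 2 / 6 = 0.11552 per h
Dose 1 (470 mg at t=0 h): 470·exp(−0.11552·80) = 0.046 mg/L
Dose 2 (415 mg at t=10 h): 415·exp(−0.11552·70) = 0.128 mg/L
Dose 3 (485 mg at t=20 h): 485·exp(−0.11552·60) = 0.474 mg/L
Dose 4 (145 mg at t=30 h): 145·exp(−0.11552·50) = 0.450 mg/L
Dose 5 (95 mg at t=40 h): 95·exp(−0.11552·40) = 0.935 mg/L
Dose 6 (355 mg at t=50 h): 355·exp(−0.11552·30) = 11.094 mg/L
Dose 7 (220 mg at t=60 h): 220·exp(−0.11552·20) = 21.827 mg/L
Dose 8 (155 mg at t=70 h): 155·exp(−0.11552·10) = 48.822 mg/L
C(80) = 0.046 + 0.128 + 0.474 + 0.450 + 0.935 + 11.094 + 21.827 + 48.822 = 83.774 mg/L

83.774 mg/L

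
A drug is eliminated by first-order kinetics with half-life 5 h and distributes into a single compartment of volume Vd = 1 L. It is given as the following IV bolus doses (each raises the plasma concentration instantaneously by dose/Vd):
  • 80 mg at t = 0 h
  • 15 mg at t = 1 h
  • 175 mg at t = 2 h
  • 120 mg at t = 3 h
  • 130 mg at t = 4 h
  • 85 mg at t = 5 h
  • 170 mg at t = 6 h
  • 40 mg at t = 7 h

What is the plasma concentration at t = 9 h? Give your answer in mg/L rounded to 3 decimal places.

402.760 mg/L

k = ln 2 / 5 = 0.13863 per h
Dose 1 (80 mg at t=0 h): 80·exp(−0.13863·9) = 22.974 mg/L
Dose 2 (15 mg at t=1 h): 15·exp(−0.13863·8) = 4.948 mg/L
Dose 3 (175 mg at t=2 h): 175·exp(−0.13863·7) = 66.313 mg/L
Dose 4 (120 mg at t=3 h): 120·exp(−0.13863·6) = 52.233 mg/L
Dose 5 (130 mg at t=4 h): 130·exp(−0.13863·5) = 65.000 mg/L
Dose 6 (85 mg at t=5 h): 85·exp(−0.13863·4) = 48.820 mg/L
Dose 7 (170 mg at t=6 h): 170·exp(−0.13863·3) = 112.158 mg/L
Dose 8 (40 mg at t=7 h): 40·exp(−0.13863·2) = 30.314 mg/L
C(9) = 22.974 + 4.948 + 66.313 + 52.233 + 65.000 + 48.820 + 112.158 + 30.314 = 402.760 mg/L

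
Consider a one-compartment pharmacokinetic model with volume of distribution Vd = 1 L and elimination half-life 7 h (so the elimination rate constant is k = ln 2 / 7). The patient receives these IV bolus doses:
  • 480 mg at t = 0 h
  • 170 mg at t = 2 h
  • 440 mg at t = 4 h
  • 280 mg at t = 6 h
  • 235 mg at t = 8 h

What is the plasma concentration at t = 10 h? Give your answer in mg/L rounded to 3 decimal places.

k = ln 2 / 7 = 0.09902 per h
Dose 1 (480 mg at t=0 h): 480·exp(−0.09902·10) = 178.319 mg/L
Dose 2 (170 mg at t=2 h): 170·exp(−0.09902·8) = 76.987 mg/L
Dose 3 (440 mg at t=4 h): 440·exp(−0.09902·6) = 242.900 mg/L
Dose 4 (280 mg at t=6 h): 280·exp(−0.09902·4) = 188.426 mg/L
Dose 5 (235 mg at t=8 h): 235·exp(−0.09902·2) = 192.779 mg/L
C(10) = 178.319 + 76.987 + 242.900 + 188.426 + 192.779 = 879.410 mg/L

879.410 mg/L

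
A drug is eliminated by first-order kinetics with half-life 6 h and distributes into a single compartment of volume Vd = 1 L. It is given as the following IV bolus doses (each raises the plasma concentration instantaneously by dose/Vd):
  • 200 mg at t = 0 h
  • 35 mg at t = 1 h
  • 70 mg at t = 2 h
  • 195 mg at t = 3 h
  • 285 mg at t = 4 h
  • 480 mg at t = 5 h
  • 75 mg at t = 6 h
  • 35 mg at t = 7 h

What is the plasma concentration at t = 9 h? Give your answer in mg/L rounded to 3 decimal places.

k = ln 2 / 6 = 0.11552 per h
Dose 1 (200 mg at t=0 h): 200·exp(−0.11552·9) = 70.711 mg/L
Dose 2 (35 mg at t=1 h): 35·exp(−0.11552·8) = 13.890 mg/L
Dose 3 (70 mg at t=2 h): 70·exp(−0.11552·7) = 31.181 mg/L
Dose 4 (195 mg at t=3 h): 195·exp(−0.11552·6) = 97.500 mg/L
Dose 5 (285 mg at t=4 h): 285·exp(−0.11552·5) = 159.951 mg/L
Dose 6 (480 mg at t=5 h): 480·exp(−0.11552·4) = 302.381 mg/L
Dose 7 (75 mg at t=6 h): 75·exp(−0.11552·3) = 53.033 mg/L
Dose 8 (35 mg at t=7 h): 35·exp(−0.11552·2) = 27.780 mg/L
C(9) = 70.711 + 13.890 + 31.181 + 97.500 + 159.951 + 302.381 + 53.033 + 27.780 = 756.426 mg/L

756.426 mg/L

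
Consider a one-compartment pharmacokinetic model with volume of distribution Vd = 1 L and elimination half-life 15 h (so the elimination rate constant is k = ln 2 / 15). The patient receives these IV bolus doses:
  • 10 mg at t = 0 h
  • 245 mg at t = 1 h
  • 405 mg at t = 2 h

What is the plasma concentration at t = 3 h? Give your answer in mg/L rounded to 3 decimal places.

k = ln 2 / 15 = 0.04621 per h
Dose 1 (10 mg at t=0 h): 10·exp(−0.04621·3) = 8.706 mg/L
Dose 2 (245 mg at t=1 h): 245·exp(−0.04621·2) = 223.372 mg/L
Dose 3 (405 mg at t=2 h): 405·exp(−0.04621·1) = 386.711 mg/L
C(3) = 8.706 + 223.372 + 386.711 = 618.788 mg/L

618.788 mg/L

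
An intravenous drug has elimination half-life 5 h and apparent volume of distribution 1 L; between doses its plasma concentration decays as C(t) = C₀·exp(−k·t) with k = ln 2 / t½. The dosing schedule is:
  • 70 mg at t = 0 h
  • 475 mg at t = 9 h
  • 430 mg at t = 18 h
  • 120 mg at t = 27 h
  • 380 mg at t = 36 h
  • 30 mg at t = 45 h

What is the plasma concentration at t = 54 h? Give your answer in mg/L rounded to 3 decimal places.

46.687 mg/L

k = ln 2 / 5 = 0.13863 per h
Dose 1 (70 mg at t=0 h): 70·exp(−0.13863·54) = 0.039 mg/L
Dose 2 (475 mg at t=9 h): 475·exp(−0.13863·45) = 0.928 mg/L
Dose 3 (430 mg at t=18 h): 430·exp(−0.13863·36) = 2.925 mg/L
Dose 4 (120 mg at t=27 h): 120·exp(−0.13863·27) = 2.842 mg/L
Dose 5 (380 mg at t=36 h): 380·exp(−0.13863·18) = 31.338 mg/L
Dose 6 (30 mg at t=45 h): 30·exp(−0.13863·9) = 8.615 mg/L
C(54) = 0.039 + 0.928 + 2.925 + 2.842 + 31.338 + 8.615 = 46.687 mg/L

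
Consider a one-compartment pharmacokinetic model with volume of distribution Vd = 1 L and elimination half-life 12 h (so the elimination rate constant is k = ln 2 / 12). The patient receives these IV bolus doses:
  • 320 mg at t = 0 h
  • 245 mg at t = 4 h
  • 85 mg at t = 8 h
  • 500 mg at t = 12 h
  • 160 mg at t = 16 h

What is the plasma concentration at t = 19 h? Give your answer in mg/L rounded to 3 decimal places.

k = ln 2 / 12 = 0.05776 per h
Dose 1 (320 mg at t=0 h): 320·exp(−0.05776·19) = 106.787 mg/L
Dose 2 (245 mg at t=4 h): 245·exp(−0.05776·15) = 103.010 mg/L
Dose 3 (85 mg at t=8 h): 85·exp(−0.05776·11) = 45.027 mg/L
Dose 4 (500 mg at t=12 h): 500·exp(−0.05776·7) = 333.710 mg/L
Dose 5 (160 mg at t=16 h): 160·exp(−0.05776·3) = 134.543 mg/L
C(19) = 106.787 + 103.010 + 45.027 + 333.710 + 134.543 = 723.078 mg/L

723.078 mg/L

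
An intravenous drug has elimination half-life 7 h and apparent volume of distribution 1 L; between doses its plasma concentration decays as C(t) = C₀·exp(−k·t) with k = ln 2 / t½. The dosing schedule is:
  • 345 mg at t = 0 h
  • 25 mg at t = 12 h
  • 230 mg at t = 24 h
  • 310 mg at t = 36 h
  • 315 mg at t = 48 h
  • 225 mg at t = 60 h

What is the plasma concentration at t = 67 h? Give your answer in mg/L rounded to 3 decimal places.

178.710 mg/L

k = ln 2 / 7 = 0.09902 per h
Dose 1 (345 mg at t=0 h): 345·exp(−0.09902·67) = 0.453 mg/L
Dose 2 (25 mg at t=12 h): 25·exp(−0.09902·55) = 0.108 mg/L
Dose 3 (230 mg at t=24 h): 230·exp(−0.09902·43) = 3.255 mg/L
Dose 4 (310 mg at t=36 h): 310·exp(−0.09902·31) = 14.396 mg/L
Dose 5 (315 mg at t=48 h): 315·exp(−0.09902·19) = 47.999 mg/L
Dose 6 (225 mg at t=60 h): 225·exp(−0.09902·7) = 112.500 mg/L
C(67) = 0.453 + 0.108 + 3.255 + 14.396 + 47.999 + 112.500 = 178.710 mg/L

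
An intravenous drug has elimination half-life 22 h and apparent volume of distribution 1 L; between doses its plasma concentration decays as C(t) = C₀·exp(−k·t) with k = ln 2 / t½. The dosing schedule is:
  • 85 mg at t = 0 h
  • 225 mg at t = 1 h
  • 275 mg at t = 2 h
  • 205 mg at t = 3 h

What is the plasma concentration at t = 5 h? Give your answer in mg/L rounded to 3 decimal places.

k = ln 2 / 22 = 0.03151 per h
Dose 1 (85 mg at t=0 h): 85·exp(−0.03151·5) = 72.611 mg/L
Dose 2 (225 mg at t=1 h): 225·exp(−0.03151·4) = 198.358 mg/L
Dose 3 (275 mg at t=2 h): 275·exp(−0.03151·3) = 250.198 mg/L
Dose 4 (205 mg at t=3 h): 205·exp(−0.03151·2) = 192.481 mg/L
C(5) = 72.611 + 198.358 + 250.198 + 192.481 = 713.648 mg/L

713.648 mg/L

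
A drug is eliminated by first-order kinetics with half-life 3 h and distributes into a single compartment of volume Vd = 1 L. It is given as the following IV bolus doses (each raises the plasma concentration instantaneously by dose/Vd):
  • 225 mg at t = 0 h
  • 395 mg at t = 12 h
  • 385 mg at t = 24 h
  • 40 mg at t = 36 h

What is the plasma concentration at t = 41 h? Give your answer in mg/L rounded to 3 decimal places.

20.682 mg/L

k = ln 2 / 3 = 0.23105 per h
Dose 1 (225 mg at t=0 h): 225·exp(−0.23105·41) = 0.017 mg/L
Dose 2 (395 mg at t=12 h): 395·exp(−0.23105·29) = 0.486 mg/L
Dose 3 (385 mg at t=24 h): 385·exp(−0.23105·17) = 7.579 mg/L
Dose 4 (40 mg at t=36 h): 40·exp(−0.23105·5) = 12.599 mg/L
C(41) = 0.017 + 0.486 + 7.579 + 12.599 = 20.682 mg/L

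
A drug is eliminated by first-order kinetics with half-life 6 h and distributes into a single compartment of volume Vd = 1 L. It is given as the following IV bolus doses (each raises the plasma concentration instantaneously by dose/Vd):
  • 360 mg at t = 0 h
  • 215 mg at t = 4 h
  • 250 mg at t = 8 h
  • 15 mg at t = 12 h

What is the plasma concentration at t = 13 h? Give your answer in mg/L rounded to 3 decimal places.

k = ln 2 / 6 = 0.11552 per h
Dose 1 (360 mg at t=0 h): 360·exp(−0.11552·13) = 80.181 mg/L
Dose 2 (215 mg at t=4 h): 215·exp(−0.11552·9) = 76.014 mg/L
Dose 3 (250 mg at t=8 h): 250·exp(−0.11552·5) = 140.308 mg/L
Dose 4 (15 mg at t=12 h): 15·exp(−0.11552·1) = 13.363 mg/L
C(13) = 80.181 + 76.014 + 140.308 + 13.363 = 309.866 mg/L

309.866 mg/L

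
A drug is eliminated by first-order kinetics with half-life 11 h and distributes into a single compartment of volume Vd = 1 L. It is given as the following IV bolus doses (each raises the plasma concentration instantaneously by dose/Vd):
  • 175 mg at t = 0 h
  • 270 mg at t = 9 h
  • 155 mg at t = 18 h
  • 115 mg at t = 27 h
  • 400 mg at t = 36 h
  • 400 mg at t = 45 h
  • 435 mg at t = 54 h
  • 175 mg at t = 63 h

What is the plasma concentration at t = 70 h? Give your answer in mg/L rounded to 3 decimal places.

422.437 mg/L

k = ln 2 / 11 = 0.06301 per h
Dose 1 (175 mg at t=0 h): 175·exp(−0.06301·70) = 2.125 mg/L
Dose 2 (270 mg at t=9 h): 270·exp(−0.06301·61) = 5.781 mg/L
Dose 3 (155 mg at t=18 h): 155·exp(−0.06301·52) = 5.852 mg/L
Dose 4 (115 mg at t=27 h): 115·exp(−0.06301·43) = 7.655 mg/L
Dose 5 (400 mg at t=36 h): 400·exp(−0.06301·34) = 46.947 mg/L
Dose 6 (400 mg at t=45 h): 400·exp(−0.06301·25) = 82.775 mg/L
Dose 7 (435 mg at t=54 h): 435·exp(−0.06301·16) = 158.718 mg/L
Dose 8 (175 mg at t=63 h): 175·exp(−0.06301·7) = 112.583 mg/L
C(70) = 2.125 + 5.781 + 5.852 + 7.655 + 46.947 + 82.775 + 158.718 + 112.583 = 422.437 mg/L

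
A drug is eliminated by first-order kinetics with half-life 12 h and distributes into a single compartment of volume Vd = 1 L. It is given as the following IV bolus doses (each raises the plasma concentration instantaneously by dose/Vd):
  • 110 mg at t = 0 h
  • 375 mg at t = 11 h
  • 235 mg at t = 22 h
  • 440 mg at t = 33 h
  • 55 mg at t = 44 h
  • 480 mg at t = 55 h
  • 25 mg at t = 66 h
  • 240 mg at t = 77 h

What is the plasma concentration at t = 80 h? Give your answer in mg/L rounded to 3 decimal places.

378.520 mg/L

k = ln 2 / 12 = 0.05776 per h
Dose 1 (110 mg at t=0 h): 110·exp(−0.05776·80) = 1.083 mg/L
Dose 2 (375 mg at t=11 h): 375·exp(−0.05776·69) = 6.968 mg/L
Dose 3 (235 mg at t=22 h): 235·exp(−0.05776·58) = 8.243 mg/L
Dose 4 (440 mg at t=33 h): 440·exp(−0.05776·47) = 29.135 mg/L
Dose 5 (55 mg at t=44 h): 55·exp(−0.05776·36) = 6.875 mg/L
Dose 6 (480 mg at t=55 h): 480·exp(−0.05776·25) = 113.265 mg/L
Dose 7 (25 mg at t=66 h): 25·exp(−0.05776·14) = 11.136 mg/L
Dose 8 (240 mg at t=77 h): 240·exp(−0.05776·3) = 201.815 mg/L
C(80) = 1.083 + 6.968 + 8.243 + 29.135 + 6.875 + 113.265 + 11.136 + 201.815 = 378.520 mg/L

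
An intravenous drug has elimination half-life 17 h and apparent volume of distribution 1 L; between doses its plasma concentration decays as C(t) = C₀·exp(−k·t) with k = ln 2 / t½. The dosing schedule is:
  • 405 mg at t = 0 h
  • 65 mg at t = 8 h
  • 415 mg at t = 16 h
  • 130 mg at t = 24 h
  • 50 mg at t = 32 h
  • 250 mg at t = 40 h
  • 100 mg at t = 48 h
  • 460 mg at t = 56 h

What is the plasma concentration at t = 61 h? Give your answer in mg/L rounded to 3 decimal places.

k = ln 2 / 17 = 0.04077 per h
Dose 1 (405 mg at t=0 h): 405·exp(−0.04077·61) = 33.674 mg/L
Dose 2 (65 mg at t=8 h): 65·exp(−0.04077·53) = 7.489 mg/L
Dose 3 (415 mg at t=16 h): 415·exp(−0.04077·45) = 66.253 mg/L
Dose 4 (130 mg at t=24 h): 130·exp(−0.04077·37) = 28.758 mg/L
Dose 5 (50 mg at t=32 h): 50·exp(−0.04077·29) = 15.327 mg/L
Dose 6 (250 mg at t=40 h): 250·exp(−0.04077·21) = 106.189 mg/L
Dose 7 (100 mg at t=48 h): 100·exp(−0.04077·13) = 58.857 mg/L
Dose 8 (460 mg at t=56 h): 460·exp(−0.04077·5) = 375.163 mg/L
C(61) = 33.674 + 7.489 + 66.253 + 28.758 + 15.327 + 106.189 + 58.857 + 375.163 = 691.709 mg/L

691.709 mg/L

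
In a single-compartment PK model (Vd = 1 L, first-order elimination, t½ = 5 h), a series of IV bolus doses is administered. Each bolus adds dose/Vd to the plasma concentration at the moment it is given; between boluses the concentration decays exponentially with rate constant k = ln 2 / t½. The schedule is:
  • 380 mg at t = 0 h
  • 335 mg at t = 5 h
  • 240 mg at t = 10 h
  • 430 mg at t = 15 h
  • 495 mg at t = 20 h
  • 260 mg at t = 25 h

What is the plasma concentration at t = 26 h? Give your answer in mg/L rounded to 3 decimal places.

590.070 mg/L

k = ln 2 / 5 = 0.13863 per h
Dose 1 (380 mg at t=0 h): 380·exp(−0.13863·26) = 10.338 mg/L
Dose 2 (335 mg at t=5 h): 335·exp(−0.13863·21) = 18.227 mg/L
Dose 3 (240 mg at t=10 h): 240·exp(−0.13863·16) = 26.117 mg/L
Dose 4 (430 mg at t=15 h): 430·exp(−0.13863·11) = 93.584 mg/L
Dose 5 (495 mg at t=20 h): 495·exp(−0.13863·6) = 215.461 mg/L
Dose 6 (260 mg at t=25 h): 260·exp(−0.13863·1) = 226.343 mg/L
C(26) = 10.338 + 18.227 + 26.117 + 93.584 + 215.461 + 226.343 = 590.070 mg/L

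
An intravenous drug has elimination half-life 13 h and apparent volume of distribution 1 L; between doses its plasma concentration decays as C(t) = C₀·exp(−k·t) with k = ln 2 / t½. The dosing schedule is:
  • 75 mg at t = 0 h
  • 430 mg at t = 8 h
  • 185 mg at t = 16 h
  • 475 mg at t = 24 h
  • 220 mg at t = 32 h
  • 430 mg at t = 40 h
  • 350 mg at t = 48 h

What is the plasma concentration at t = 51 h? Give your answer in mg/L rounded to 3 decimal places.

806.918 mg/L

k = ln 2 / 13 = 0.05332 per h
Dose 1 (75 mg at t=0 h): 75·exp(−0.05332·51) = 4.944 mg/L
Dose 2 (430 mg at t=8 h): 430·exp(−0.05332·43) = 43.426 mg/L
Dose 3 (185 mg at t=16 h): 185·exp(−0.05332·35) = 28.622 mg/L
Dose 4 (475 mg at t=24 h): 475·exp(−0.05332·27) = 112.584 mg/L
Dose 5 (220 mg at t=32 h): 220·exp(−0.05332·19) = 79.883 mg/L
Dose 6 (430 mg at t=40 h): 430·exp(−0.05332·11) = 239.194 mg/L
Dose 7 (350 mg at t=48 h): 350·exp(−0.05332·3) = 298.263 mg/L
C(51) = 4.944 + 43.426 + 28.622 + 112.584 + 79.883 + 239.194 + 298.263 = 806.918 mg/L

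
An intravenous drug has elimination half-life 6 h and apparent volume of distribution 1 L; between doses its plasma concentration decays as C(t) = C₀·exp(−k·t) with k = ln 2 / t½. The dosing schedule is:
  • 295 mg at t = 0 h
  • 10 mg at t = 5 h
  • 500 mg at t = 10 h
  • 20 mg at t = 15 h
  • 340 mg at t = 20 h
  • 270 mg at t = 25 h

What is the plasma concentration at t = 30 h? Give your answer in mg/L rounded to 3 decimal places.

k = ln 2 / 6 = 0.11552 per h
Dose 1 (295 mg at t=0 h): 295·exp(−0.11552·30) = 9.219 mg/L
Dose 2 (10 mg at t=5 h): 10·exp(−0.11552·25) = 0.557 mg/L
Dose 3 (500 mg at t=10 h): 500·exp(−0.11552·20) = 49.606 mg/L
Dose 4 (20 mg at t=15 h): 20·exp(−0.11552·15) = 3.536 mg/L
Dose 5 (340 mg at t=20 h): 340·exp(−0.11552·10) = 107.093 mg/L
Dose 6 (270 mg at t=25 h): 270·exp(−0.11552·5) = 151.532 mg/L
C(30) = 9.219 + 0.557 + 49.606 + 3.536 + 107.093 + 151.532 = 321.543 mg/L

321.543 mg/L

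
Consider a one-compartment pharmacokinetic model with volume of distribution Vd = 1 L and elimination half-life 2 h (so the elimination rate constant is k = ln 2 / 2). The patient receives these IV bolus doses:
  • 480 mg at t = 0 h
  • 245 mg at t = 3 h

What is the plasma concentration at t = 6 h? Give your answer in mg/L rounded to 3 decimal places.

k = ln 2 / 2 = 0.34657 per h
Dose 1 (480 mg at t=0 h): 480·exp(−0.34657·6) = 60.000 mg/L
Dose 2 (245 mg at t=3 h): 245·exp(−0.34657·3) = 86.621 mg/L
C(6) = 60.000 + 86.621 = 146.621 mg/L

146.621 mg/L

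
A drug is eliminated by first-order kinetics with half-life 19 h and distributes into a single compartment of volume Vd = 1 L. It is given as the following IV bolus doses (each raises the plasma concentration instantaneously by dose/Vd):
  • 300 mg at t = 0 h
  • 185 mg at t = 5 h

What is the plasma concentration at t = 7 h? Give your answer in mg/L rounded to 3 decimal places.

k = ln 2 / 19 = 0.03648 per h
Dose 1 (300 mg at t=0 h): 300·exp(−0.03648·7) = 232.389 mg/L
Dose 2 (185 mg at t=5 h): 185·exp(−0.03648·2) = 171.983 mg/L
C(7) = 232.389 + 171.983 = 404.371 mg/L

404.371 mg/L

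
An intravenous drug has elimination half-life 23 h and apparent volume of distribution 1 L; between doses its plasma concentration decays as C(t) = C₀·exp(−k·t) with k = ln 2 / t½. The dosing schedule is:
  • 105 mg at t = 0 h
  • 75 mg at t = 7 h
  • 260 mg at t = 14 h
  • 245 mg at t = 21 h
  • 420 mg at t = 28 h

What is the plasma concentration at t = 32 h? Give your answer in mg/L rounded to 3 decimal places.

774.651 mg/L

k = ln 2 / 23 = 0.03014 per h
Dose 1 (105 mg at t=0 h): 105·exp(−0.03014·32) = 40.028 mg/L
Dose 2 (75 mg at t=7 h): 75·exp(−0.03014·25) = 35.307 mg/L
Dose 3 (260 mg at t=14 h): 260·exp(−0.03014·18) = 151.142 mg/L
Dose 4 (245 mg at t=21 h): 245·exp(−0.03014·11) = 175.871 mg/L
Dose 5 (420 mg at t=28 h): 420·exp(−0.03014·4) = 372.303 mg/L
C(32) = 40.028 + 35.307 + 151.142 + 175.871 + 372.303 = 774.651 mg/L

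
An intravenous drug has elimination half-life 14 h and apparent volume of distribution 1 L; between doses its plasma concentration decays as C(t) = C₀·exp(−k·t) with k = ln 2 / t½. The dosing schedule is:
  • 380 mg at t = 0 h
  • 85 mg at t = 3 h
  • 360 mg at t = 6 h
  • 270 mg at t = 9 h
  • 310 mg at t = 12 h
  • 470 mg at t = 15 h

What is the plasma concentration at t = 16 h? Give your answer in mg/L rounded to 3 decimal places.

k = ln 2 / 14 = 0.04951 per h
Dose 1 (380 mg at t=0 h): 380·exp(−0.04951·16) = 172.087 mg/L
Dose 2 (85 mg at t=3 h): 85·exp(−0.04951·13) = 44.657 mg/L
Dose 3 (360 mg at t=6 h): 360·exp(−0.04951·10) = 219.422 mg/L
Dose 4 (270 mg at t=9 h): 270·exp(−0.04951·7) = 190.919 mg/L
Dose 5 (310 mg at t=12 h): 310·exp(−0.04951·4) = 254.304 mg/L
Dose 6 (470 mg at t=15 h): 470·exp(−0.04951·1) = 447.297 mg/L
C(16) = 172.087 + 44.657 + 219.422 + 190.919 + 254.304 + 447.297 = 1328.687 mg/L

1328.687 mg/L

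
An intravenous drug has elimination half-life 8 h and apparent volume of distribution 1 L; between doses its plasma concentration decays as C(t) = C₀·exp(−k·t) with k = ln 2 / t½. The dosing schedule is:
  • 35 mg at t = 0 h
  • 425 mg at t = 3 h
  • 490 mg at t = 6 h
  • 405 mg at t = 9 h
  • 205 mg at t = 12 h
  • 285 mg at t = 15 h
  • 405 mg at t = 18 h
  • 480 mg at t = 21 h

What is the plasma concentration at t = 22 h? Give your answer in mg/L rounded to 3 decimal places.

k = ln 2 / 8 = 0.08664 per h
Dose 1 (35 mg at t=0 h): 35·exp(−0.08664·22) = 5.203 mg/L
Dose 2 (425 mg at t=3 h): 425·exp(−0.08664·19) = 81.930 mg/L
Dose 3 (490 mg at t=6 h): 490·exp(−0.08664·16) = 122.500 mg/L
Dose 4 (405 mg at t=9 h): 405·exp(−0.08664·13) = 131.305 mg/L
Dose 5 (205 mg at t=12 h): 205·exp(−0.08664·10) = 86.192 mg/L
Dose 6 (285 mg at t=15 h): 285·exp(−0.08664·7) = 155.397 mg/L
Dose 7 (405 mg at t=18 h): 405·exp(−0.08664·4) = 286.378 mg/L
Dose 8 (480 mg at t=21 h): 480·exp(−0.08664·1) = 440.162 mg/L
C(22) = 5.203 + 81.930 + 122.500 + 131.305 + 86.192 + 155.397 + 286.378 + 440.162 = 1309.067 mg/L

1309.067 mg/L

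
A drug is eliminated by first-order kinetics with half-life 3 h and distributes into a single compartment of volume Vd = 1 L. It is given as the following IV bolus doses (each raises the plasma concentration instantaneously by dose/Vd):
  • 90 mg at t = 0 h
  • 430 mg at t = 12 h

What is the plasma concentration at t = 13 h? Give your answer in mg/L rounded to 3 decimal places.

345.756 mg/L

k = ln 2 / 3 = 0.23105 per h
Dose 1 (90 mg at t=0 h): 90·exp(−0.23105·13) = 4.465 mg/L
Dose 2 (430 mg at t=12 h): 430·exp(−0.23105·1) = 341.291 mg/L
C(13) = 4.465 + 341.291 = 345.756 mg/L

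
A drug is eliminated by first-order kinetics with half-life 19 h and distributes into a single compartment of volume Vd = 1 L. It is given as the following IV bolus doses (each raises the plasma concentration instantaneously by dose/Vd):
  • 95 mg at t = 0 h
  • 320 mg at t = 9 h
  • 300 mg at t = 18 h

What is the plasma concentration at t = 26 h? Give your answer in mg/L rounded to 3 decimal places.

432.969 mg/L

k = ln 2 / 19 = 0.03648 per h
Dose 1 (95 mg at t=0 h): 95·exp(−0.03648·26) = 36.795 mg/L
Dose 2 (320 mg at t=9 h): 320·exp(−0.03648·17) = 172.110 mg/L
Dose 3 (300 mg at t=18 h): 300·exp(−0.03648·8) = 224.064 mg/L
C(26) = 36.795 + 172.110 + 224.064 = 432.969 mg/L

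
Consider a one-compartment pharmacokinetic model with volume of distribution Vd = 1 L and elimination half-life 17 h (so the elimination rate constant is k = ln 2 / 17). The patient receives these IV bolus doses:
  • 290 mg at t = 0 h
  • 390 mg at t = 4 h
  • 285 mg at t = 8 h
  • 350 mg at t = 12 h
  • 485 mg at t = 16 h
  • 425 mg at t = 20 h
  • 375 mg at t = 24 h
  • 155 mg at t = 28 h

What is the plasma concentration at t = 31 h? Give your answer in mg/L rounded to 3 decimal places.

1438.053 mg/L

k = ln 2 / 17 = 0.04077 per h
Dose 1 (290 mg at t=0 h): 290·exp(−0.04077·31) = 81.933 mg/L
Dose 2 (390 mg at t=4 h): 390·exp(−0.04077·27) = 129.705 mg/L
Dose 3 (285 mg at t=8 h): 285·exp(−0.04077·23) = 111.576 mg/L
Dose 4 (350 mg at t=12 h): 350·exp(−0.04077·19) = 161.296 mg/L
Dose 5 (485 mg at t=16 h): 485·exp(−0.04077·15) = 263.104 mg/L
Dose 6 (425 mg at t=20 h): 425·exp(−0.04077·11) = 271.397 mg/L
Dose 7 (375 mg at t=24 h): 375·exp(−0.04077·7) = 281.889 mg/L
Dose 8 (155 mg at t=28 h): 155·exp(−0.04077·3) = 137.154 mg/L
C(31) = 81.933 + 129.705 + 111.576 + 161.296 + 263.104 + 271.397 + 281.889 + 137.154 = 1438.053 mg/L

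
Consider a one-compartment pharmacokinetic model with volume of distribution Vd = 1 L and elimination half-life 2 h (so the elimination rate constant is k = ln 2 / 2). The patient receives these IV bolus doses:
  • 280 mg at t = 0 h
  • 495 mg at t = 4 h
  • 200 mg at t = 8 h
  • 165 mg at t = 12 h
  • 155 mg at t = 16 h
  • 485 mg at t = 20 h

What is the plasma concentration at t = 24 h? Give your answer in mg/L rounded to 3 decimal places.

k = ln 2 / 2 = 0.34657 per h
Dose 1 (280 mg at t=0 h): 280·exp(−0.34657·24) = 0.068 mg/L
Dose 2 (495 mg at t=4 h): 495·exp(−0.34657·20) = 0.483 mg/L
Dose 3 (200 mg at t=8 h): 200·exp(−0.34657·16) = 0.781 mg/L
Dose 4 (165 mg at t=12 h): 165·exp(−0.34657·12) = 2.578 mg/L
Dose 5 (155 mg at t=16 h): 155·exp(−0.34657·8) = 9.688 mg/L
Dose 6 (485 mg at t=20 h): 485·exp(−0.34657·4) = 121.250 mg/L
C(24) = 0.068 + 0.483 + 0.781 + 2.578 + 9.688 + 121.250 = 134.849 mg/L

134.849 mg/L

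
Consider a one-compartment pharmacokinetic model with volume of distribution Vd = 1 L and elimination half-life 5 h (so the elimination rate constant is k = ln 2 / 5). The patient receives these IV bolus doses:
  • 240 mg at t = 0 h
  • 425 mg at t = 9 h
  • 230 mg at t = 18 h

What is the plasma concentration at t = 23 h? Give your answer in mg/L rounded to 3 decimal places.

k = ln 2 / 5 = 0.13863 per h
Dose 1 (240 mg at t=0 h): 240·exp(−0.13863·23) = 9.896 mg/L
Dose 2 (425 mg at t=9 h): 425·exp(−0.13863·14) = 61.025 mg/L
Dose 3 (230 mg at t=18 h): 230·exp(−0.13863·5) = 115.000 mg/L
C(23) = 9.896 + 61.025 + 115.000 = 185.921 mg/L

185.921 mg/L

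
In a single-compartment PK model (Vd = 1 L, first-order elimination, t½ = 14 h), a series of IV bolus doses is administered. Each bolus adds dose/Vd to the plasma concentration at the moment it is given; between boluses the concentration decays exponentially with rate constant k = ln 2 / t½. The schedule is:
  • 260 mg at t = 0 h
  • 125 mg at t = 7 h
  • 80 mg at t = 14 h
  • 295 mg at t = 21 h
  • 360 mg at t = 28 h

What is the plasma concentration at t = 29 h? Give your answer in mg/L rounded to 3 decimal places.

k = ln 2 / 14 = 0.04951 per h
Dose 1 (260 mg at t=0 h): 260·exp(−0.04951·29) = 61.860 mg/L
Dose 2 (125 mg at t=7 h): 125·exp(−0.04951·22) = 42.059 mg/L
Dose 3 (80 mg at t=14 h): 80·exp(−0.04951·15) = 38.068 mg/L
Dose 4 (295 mg at t=21 h): 295·exp(−0.04951·8) = 198.520 mg/L
Dose 5 (360 mg at t=28 h): 360·exp(−0.04951·1) = 342.610 mg/L
C(29) = 61.860 + 42.059 + 38.068 + 198.520 + 342.610 = 683.118 mg/L

683.118 mg/L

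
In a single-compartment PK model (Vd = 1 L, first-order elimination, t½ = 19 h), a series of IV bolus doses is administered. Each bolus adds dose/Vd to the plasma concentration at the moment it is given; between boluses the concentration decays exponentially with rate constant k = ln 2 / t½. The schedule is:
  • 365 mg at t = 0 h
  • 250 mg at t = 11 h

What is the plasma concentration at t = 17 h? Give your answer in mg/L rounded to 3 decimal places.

397.166 mg/L

k = ln 2 / 19 = 0.03648 per h
Dose 1 (365 mg at t=0 h): 365·exp(−0.03648·17) = 196.314 mg/L
Dose 2 (250 mg at t=11 h): 250·exp(−0.03648·6) = 200.853 mg/L
C(17) = 196.314 + 200.853 = 397.166 mg/L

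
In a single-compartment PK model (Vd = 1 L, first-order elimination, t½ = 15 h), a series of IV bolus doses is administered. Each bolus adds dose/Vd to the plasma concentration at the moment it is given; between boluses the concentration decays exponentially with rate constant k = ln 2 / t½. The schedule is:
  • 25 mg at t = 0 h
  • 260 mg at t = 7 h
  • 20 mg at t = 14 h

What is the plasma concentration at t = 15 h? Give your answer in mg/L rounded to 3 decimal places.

k = ln 2 / 15 = 0.04621 per h
Dose 1 (25 mg at t=0 h): 25·exp(−0.04621·15) = 12.500 mg/L
Dose 2 (260 mg at t=7 h): 260·exp(−0.04621·8) = 179.649 mg/L
Dose 3 (20 mg at t=14 h): 20·exp(−0.04621·1) = 19.097 mg/L
C(15) = 12.500 + 179.649 + 19.097 = 211.246 mg/L

211.246 mg/L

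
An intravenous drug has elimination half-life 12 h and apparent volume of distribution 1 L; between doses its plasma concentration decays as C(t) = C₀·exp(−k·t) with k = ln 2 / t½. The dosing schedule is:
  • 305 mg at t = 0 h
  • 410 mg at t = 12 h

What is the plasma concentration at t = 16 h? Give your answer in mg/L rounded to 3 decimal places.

k = ln 2 / 12 = 0.05776 per h
Dose 1 (305 mg at t=0 h): 305·exp(−0.05776·16) = 121.039 mg/L
Dose 2 (410 mg at t=12 h): 410·exp(−0.05776·4) = 325.417 mg/L
C(16) = 121.039 + 325.417 = 446.457 mg/L

446.457 mg/L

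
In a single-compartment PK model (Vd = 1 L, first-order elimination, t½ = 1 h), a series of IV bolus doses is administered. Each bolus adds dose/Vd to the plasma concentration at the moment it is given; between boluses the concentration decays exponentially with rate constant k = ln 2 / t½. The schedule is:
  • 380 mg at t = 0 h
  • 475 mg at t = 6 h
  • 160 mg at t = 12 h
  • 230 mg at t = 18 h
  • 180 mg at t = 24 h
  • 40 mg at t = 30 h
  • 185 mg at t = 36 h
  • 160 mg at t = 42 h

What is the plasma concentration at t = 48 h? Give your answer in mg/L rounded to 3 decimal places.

k = ln 2 / 1 = 0.69315 per h
Dose 1 (380 mg at t=0 h): 380·exp(−0.69315·48) = 0.000 mg/L
Dose 2 (475 mg at t=6 h): 475·exp(−0.69315·42) = 0.000 mg/L
Dose 3 (160 mg at t=12 h): 160·exp(−0.69315·36) = 0.000 mg/L
Dose 4 (230 mg at t=18 h): 230·exp(−0.69315·30) = 0.000 mg/L
Dose 5 (180 mg at t=24 h): 180·exp(−0.69315·24) = 0.000 mg/L
Dose 6 (40 mg at t=30 h): 40·exp(−0.69315·18) = 0.000 mg/L
Dose 7 (185 mg at t=36 h): 185·exp(−0.69315·12) = 0.045 mg/L
Dose 8 (160 mg at t=42 h): 160·exp(−0.69315·6) = 2.500 mg/L
C(48) = 0.000 + 0.000 + 0.000 + 0.000 + 0.000 + 0.000 + 0.045 + 2.500 = 2.545 mg/L

2.545 mg/L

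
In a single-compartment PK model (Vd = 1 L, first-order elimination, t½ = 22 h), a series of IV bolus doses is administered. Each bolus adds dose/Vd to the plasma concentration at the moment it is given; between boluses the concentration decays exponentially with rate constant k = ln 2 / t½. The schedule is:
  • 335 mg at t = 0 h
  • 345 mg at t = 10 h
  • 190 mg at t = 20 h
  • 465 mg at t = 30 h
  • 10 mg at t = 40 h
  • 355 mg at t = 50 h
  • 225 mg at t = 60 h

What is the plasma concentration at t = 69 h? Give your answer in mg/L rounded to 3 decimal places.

637.079 mg/L

k = ln 2 / 22 = 0.03151 per h
Dose 1 (335 mg at t=0 h): 335·exp(−0.03151·69) = 38.098 mg/L
Dose 2 (345 mg at t=10 h): 345·exp(−0.03151·59) = 53.766 mg/L
Dose 3 (190 mg at t=20 h): 190·exp(−0.03151·49) = 40.577 mg/L
Dose 4 (465 mg at t=30 h): 465·exp(−0.03151·39) = 136.085 mg/L
Dose 5 (10 mg at t=40 h): 10·exp(−0.03151·29) = 4.010 mg/L
Dose 6 (355 mg at t=50 h): 355·exp(−0.03151·19) = 195.096 mg/L
Dose 7 (225 mg at t=60 h): 225·exp(−0.03151·9) = 169.447 mg/L
C(69) = 38.098 + 53.766 + 40.577 + 136.085 + 4.010 + 195.096 + 169.447 = 637.079 mg/L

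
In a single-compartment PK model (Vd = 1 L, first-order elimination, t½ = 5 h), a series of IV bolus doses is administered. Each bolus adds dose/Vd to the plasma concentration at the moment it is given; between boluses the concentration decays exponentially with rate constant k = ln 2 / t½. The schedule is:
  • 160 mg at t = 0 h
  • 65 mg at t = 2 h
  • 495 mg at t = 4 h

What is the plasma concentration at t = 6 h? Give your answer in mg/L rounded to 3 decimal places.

482.117 mg/L

k = ln 2 / 5 = 0.13863 per h
Dose 1 (160 mg at t=0 h): 160·exp(−0.13863·6) = 69.644 mg/L
Dose 2 (65 mg at t=2 h): 65·exp(−0.13863·4) = 37.333 mg/L
Dose 3 (495 mg at t=4 h): 495·exp(−0.13863·2) = 375.140 mg/L
C(6) = 69.644 + 37.333 + 375.140 = 482.117 mg/L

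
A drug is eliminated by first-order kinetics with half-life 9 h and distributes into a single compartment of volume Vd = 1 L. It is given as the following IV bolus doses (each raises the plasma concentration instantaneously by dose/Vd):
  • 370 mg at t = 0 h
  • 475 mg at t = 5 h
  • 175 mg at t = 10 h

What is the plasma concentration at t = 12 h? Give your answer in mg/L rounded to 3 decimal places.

k = ln 2 / 9 = 0.07702 per h
Dose 1 (370 mg at t=0 h): 370·exp(−0.07702·12) = 146.835 mg/L
Dose 2 (475 mg at t=5 h): 475·exp(−0.07702·7) = 277.051 mg/L
Dose 3 (175 mg at t=10 h): 175·exp(−0.07702·2) = 150.018 mg/L
C(12) = 146.835 + 277.051 + 150.018 = 573.903 mg/L

573.903 mg/L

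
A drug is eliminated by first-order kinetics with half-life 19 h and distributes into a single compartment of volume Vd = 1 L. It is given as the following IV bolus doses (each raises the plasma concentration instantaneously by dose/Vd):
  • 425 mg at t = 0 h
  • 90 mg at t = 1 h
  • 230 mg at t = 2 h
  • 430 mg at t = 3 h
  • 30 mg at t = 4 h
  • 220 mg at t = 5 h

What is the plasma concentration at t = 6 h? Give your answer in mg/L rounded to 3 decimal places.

k = ln 2 / 19 = 0.03648 per h
Dose 1 (425 mg at t=0 h): 425·exp(−0.03648·6) = 341.450 mg/L
Dose 2 (90 mg at t=1 h): 90·exp(−0.03648·5) = 74.994 mg/L
Dose 3 (230 mg at t=2 h): 230·exp(−0.03648·4) = 198.771 mg/L
Dose 4 (430 mg at t=3 h): 430·exp(−0.03648·3) = 385.423 mg/L
Dose 5 (30 mg at t=4 h): 30·exp(−0.03648·2) = 27.889 mg/L
Dose 6 (220 mg at t=5 h): 220·exp(−0.03648·1) = 212.119 mg/L
C(6) = 341.450 + 74.994 + 198.771 + 385.423 + 27.889 + 212.119 = 1240.645 mg/L

1240.645 mg/L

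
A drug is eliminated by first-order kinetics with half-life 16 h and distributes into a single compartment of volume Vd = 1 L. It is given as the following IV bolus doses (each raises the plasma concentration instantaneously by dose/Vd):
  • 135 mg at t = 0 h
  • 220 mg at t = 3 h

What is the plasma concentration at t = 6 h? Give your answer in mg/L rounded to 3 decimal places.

k = ln 2 / 16 = 0.04332 per h
Dose 1 (135 mg at t=0 h): 135·exp(−0.04332·6) = 104.099 mg/L
Dose 2 (220 mg at t=3 h): 220·exp(−0.04332·3) = 193.188 mg/L
C(6) = 104.099 + 193.188 = 297.287 mg/L

297.287 mg/L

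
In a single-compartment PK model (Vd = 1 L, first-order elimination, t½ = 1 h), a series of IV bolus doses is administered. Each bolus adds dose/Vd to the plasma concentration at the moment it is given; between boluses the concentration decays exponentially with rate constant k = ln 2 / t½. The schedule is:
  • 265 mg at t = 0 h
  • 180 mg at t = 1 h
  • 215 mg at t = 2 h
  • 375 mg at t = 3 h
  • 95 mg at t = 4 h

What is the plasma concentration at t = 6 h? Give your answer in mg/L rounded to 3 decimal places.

93.828 mg/L

k = ln 2 / 1 = 0.69315 per h
Dose 1 (265 mg at t=0 h): 265·exp(−0.69315·6) = 4.141 mg/L
Dose 2 (180 mg at t=1 h): 180·exp(−0.69315·5) = 5.625 mg/L
Dose 3 (215 mg at t=2 h): 215·exp(−0.69315·4) = 13.438 mg/L
Dose 4 (375 mg at t=3 h): 375·exp(−0.69315·3) = 46.875 mg/L
Dose 5 (95 mg at t=4 h): 95·exp(−0.69315·2) = 23.750 mg/L
C(6) = 4.141 + 5.625 + 13.438 + 46.875 + 23.750 = 93.828 mg/L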